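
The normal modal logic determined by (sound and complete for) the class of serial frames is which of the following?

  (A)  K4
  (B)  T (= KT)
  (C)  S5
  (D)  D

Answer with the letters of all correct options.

(A) K4 is determined by the class of transitive frames.
(B) T (= KT) is determined by the class of reflexive frames.
(C) S5 is determined by the class of reflexive, symmetric, and transitive frames.
(D) D is determined by exactly this class.

D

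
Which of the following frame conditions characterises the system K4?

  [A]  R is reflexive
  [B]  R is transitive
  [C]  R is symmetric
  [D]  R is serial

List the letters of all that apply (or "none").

(A) this class determines T (= KT), not K4.
(B) K4 is sound and complete for exactly this class.
(C) this class determines KB, not K4.
(D) this class determines D, not K4.

B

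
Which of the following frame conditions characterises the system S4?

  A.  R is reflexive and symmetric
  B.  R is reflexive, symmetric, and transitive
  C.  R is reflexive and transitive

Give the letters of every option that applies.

(A) this class determines B (= KTB), not S4.
(B) this class determines S5, not S4.
(C) S4 is sound and complete for exactly this class.

C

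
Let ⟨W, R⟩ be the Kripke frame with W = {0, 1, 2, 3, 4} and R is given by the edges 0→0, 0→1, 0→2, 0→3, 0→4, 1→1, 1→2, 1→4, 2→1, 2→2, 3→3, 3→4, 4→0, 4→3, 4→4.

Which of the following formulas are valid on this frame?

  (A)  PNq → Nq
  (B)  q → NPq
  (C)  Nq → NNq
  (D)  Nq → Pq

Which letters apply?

D

R is not symmetric: 0 R 1 but not 1 R 0.
R is not transitive: 1 R 4 and 4 R 0 but not 1 R 0.
R is not euclidean: 0 R 1 and 0 R 0 but not 1 R 0.
R is serial: every world has an R-successor.
(A) PNq → Nq is the dual of axiom 5, which corresponds to the euclidean property. R is not euclidean — not valid.
(B) q → NPq (axiom B) characterises the symmetric frames. R is not symmetric — not valid.
(C) Nq → NNq (axiom 4) characterises the transitive frames. R is not transitive — not valid.
(D) Nq → Pq is axiom D, which corresponds to seriality. R is serial — valid.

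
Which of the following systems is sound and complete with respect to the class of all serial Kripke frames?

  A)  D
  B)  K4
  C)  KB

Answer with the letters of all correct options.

(A) D is determined by exactly this class.
(B) K4 is determined by the class of transitive frames.
(C) KB is determined by the class of symmetric frames.

A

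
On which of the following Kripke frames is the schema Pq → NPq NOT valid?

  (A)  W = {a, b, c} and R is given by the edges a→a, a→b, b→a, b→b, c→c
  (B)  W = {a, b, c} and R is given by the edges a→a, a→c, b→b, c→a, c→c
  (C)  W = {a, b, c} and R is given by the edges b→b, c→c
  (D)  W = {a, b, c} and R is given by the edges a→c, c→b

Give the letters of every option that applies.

The schema Pq → NPq is axiom 5; it is valid on a frame iff R is euclidean.
(A) R is euclidean (any two R-successors of the same world are R-related), so the schema is valid here.
(B) R is euclidean (any two R-successors of the same world are R-related), so the schema is valid here.
(C) R is euclidean (any two R-successors of the same world are R-related), so the schema is valid here.
(D) R is not euclidean (a R c and a R c but not c R c), so the schema fails here.

D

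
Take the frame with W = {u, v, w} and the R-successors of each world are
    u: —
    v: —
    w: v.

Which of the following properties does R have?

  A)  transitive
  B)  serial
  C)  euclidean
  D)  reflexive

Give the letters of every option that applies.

(A) transitive: R is closed under composition.
(B) not serial: u has no R-successor.
(C) not euclidean: w R v and w R v but not v R v.
(D) not reflexive: not u R u.

A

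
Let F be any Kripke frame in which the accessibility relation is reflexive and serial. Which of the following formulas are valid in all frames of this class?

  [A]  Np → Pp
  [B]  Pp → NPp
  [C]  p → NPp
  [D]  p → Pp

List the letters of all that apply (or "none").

A, D

(A) Np → Pp (axiom D) characterises the serial frames. Every such R is serial — valid.
(B) Pp → NPp (axiom 5) characterises the euclidean frames. Such an R need not be euclidean — not valid.
(C) p → NPp is axiom B; it is valid on a frame exactly when R is symmetric. Such an R need not be symmetric, so not valid.
(D) p → Pp is the dual of axiom T; it is valid on a frame exactly when R is reflexive. Every such R is reflexive, so valid.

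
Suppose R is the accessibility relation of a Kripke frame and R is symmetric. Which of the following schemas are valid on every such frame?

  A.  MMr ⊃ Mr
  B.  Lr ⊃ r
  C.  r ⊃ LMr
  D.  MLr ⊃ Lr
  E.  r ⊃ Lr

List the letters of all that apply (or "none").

C

(A) MMr ⊃ Mr (the dual of axiom 4) characterises the transitive frames. Such an R need not be transitive — not valid.
(B) Lr ⊃ r is axiom T, which corresponds to reflexivity. Such an R need not be reflexive — not valid.
(C) axiom B: valid iff R is symmetric. Every such R is symmetric — valid.
(D) MLr ⊃ Lr is the dual of axiom 5, which corresponds to the euclidean property. Such an R need not be euclidean — not valid.
(E) r ⊃ Lr is valid only on frames where every R-edge is a self-loop. Such an R need not be a subset of the identity — not valid.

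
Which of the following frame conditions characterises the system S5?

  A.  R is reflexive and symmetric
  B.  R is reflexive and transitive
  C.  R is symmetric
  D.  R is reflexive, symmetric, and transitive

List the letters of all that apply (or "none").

D

(A) this class determines B (= KTB), not S5.
(B) this class determines S4, not S5.
(C) this class determines KB, not S5.
(D) S5 is sound and complete for exactly this class.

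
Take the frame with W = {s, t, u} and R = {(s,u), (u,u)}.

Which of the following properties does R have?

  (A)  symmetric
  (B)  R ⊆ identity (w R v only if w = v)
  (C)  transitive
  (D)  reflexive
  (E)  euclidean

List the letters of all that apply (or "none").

(A) not symmetric: s R u but not u R s.
(B) not ⊆ identity: s R u with s ≠ u.
(C) transitive: R is closed under composition.
(D) not reflexive: not s R s.
(E) euclidean: any two R-successors of the same world are R-related.

C, E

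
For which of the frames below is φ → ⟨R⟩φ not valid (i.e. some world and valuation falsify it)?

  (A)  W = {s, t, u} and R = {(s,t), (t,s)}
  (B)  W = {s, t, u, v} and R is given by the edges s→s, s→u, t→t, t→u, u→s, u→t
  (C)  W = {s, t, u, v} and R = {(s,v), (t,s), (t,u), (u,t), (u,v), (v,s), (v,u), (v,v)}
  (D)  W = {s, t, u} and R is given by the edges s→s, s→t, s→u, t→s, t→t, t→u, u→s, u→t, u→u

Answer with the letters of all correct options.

A, B, C

The schema φ → ⟨R⟩φ is the dual of axiom T; it is valid on a frame iff R is reflexive.
(A) R is not reflexive (not s R s), so the schema fails here.
(B) R is not reflexive (not u R u), so the schema fails here.
(C) R is not reflexive (not s R s), so the schema fails here.
(D) R is reflexive (each world relates to itself), so the schema is valid here.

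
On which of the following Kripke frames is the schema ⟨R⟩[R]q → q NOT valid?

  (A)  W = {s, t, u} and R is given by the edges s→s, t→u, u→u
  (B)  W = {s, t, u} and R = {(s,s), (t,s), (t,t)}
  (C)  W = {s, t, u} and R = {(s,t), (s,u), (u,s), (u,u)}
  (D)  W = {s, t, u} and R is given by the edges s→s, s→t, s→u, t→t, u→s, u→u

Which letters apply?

The schema ⟨R⟩[R]q → q is the dual of axiom B; it is valid on a frame iff R is symmetric.
(A) R is not symmetric (t R u but not u R t), so the schema fails here.
(B) R is not symmetric (t R s but not s R t), so the schema fails here.
(C) R is not symmetric (s R t but not t R s), so the schema fails here.
(D) R is not symmetric (s R t but not t R s), so the schema fails here.

A, B, C, D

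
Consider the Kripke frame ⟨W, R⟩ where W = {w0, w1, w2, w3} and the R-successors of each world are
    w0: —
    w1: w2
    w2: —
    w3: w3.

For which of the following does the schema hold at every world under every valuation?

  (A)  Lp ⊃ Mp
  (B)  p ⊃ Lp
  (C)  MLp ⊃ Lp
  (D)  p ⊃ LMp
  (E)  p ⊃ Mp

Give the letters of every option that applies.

R is not reflexive: not w0 R w0.
R is not symmetric: w1 R w2 but not w2 R w1.
R is not euclidean: w1 R w2 and w1 R w2 but not w2 R w2.
R is not serial: w0 has no R-successor.
R is not a subset of the identity: w1 R w2 with w1 ≠ w2.
(A) Lp ⊃ Mp is axiom D, which corresponds to seriality. R is not serial — not valid.
(B) p ⊃ Lp is valid only on frames where every R-edge is a self-loop. Here R ⊄ identity — not valid.
(C) MLp ⊃ Lp is the dual of axiom 5; it is valid on a frame exactly when R is euclidean. R is not euclidean, so not valid.
(D) p ⊃ LMp (axiom B) characterises the symmetric frames. R is not symmetric — not valid.
(E) p ⊃ Mp is the dual of axiom T; it is valid on a frame exactly when R is reflexive. R is not reflexive, so not valid.

none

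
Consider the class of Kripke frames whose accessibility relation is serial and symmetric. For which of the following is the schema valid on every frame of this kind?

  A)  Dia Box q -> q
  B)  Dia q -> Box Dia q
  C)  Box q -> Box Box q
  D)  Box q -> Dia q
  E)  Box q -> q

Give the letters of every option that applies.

(A) Dia Box q -> q is the dual of axiom B; it is valid on a frame exactly when R is symmetric. Every such R is symmetric, so valid.
(B) Dia q -> Box Dia q is axiom 5; it is valid on a frame exactly when R is euclidean. Such an R need not be euclidean, so not valid.
(C) axiom 4: valid iff R is transitive. Such an R need not be transitive — not valid.
(D) Box q -> Dia q is axiom D; it is valid on a frame exactly when R is serial. Every such R is serial, so valid.
(E) Box q -> q (axiom T) characterises the reflexive frames. Such an R need not be reflexive — not valid.

A, D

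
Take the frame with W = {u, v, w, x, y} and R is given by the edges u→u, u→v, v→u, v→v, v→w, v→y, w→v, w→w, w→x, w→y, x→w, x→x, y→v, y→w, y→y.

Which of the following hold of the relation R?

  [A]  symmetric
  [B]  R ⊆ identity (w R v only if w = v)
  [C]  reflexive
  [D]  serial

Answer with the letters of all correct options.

(A) symmetric: every R-edge is matched by its reverse.
(B) not ⊆ identity: u R v with u ≠ v.
(C) reflexive: each world relates to itself.
(D) serial: every world has an R-successor.

A, C, D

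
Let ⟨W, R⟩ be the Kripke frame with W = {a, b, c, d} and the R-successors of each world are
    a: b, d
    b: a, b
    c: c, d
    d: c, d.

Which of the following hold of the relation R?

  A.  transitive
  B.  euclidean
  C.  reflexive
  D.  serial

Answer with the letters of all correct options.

(A) not transitive: a R b and b R a but not a R a.
(B) not euclidean: a R b and a R d but not b R d.
(C) not reflexive: not a R a.
(D) serial: every world has an R-successor.

D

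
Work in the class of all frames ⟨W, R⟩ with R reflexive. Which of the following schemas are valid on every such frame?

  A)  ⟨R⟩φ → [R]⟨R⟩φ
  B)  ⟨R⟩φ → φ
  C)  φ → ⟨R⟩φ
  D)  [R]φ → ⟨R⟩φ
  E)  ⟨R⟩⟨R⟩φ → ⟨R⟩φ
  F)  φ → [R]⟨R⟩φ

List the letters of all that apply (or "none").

A reflexive relation is serial.
(A) ⟨R⟩φ → [R]⟨R⟩φ (axiom 5) characterises the euclidean frames. Such an R need not be euclidean — not valid.
(B) ⟨R⟩φ → φ (the converse of T) corresponds to R being a subset of the identity. Such an R need not be a subset of the identity, so not valid.
(C) φ → ⟨R⟩φ is the dual of axiom T; it is valid on a frame exactly when R is reflexive. Every such R is reflexive, so valid.
(D) [R]φ → ⟨R⟩φ is axiom D; it is valid on a frame exactly when R is serial. Every such R is serial, so valid.
(E) ⟨R⟩⟨R⟩φ → ⟨R⟩φ is the dual of axiom 4; it is valid on a frame exactly when R is transitive. Such an R need not be transitive, so not valid.
(F) φ → [R]⟨R⟩φ (axiom B) characterises the symmetric frames. Such an R need not be symmetric — not valid.

C, D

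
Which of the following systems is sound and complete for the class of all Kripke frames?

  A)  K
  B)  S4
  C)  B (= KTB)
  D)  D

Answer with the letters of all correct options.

A

(A) K is determined by exactly this class.
(B) S4 is determined by the class of reflexive and transitive frames.
(C) B (= KTB) is determined by the class of reflexive and symmetric frames.
(D) D is determined by the class of serial frames.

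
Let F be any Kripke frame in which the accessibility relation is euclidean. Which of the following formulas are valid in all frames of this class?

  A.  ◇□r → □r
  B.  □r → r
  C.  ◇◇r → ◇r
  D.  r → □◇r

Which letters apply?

A

(A) ◇□r → □r is the dual of axiom 5, which corresponds to the euclidean property. Every such R is euclidean — valid.
(B) □r → r is axiom T, which corresponds to reflexivity. Such an R need not be reflexive — not valid.
(C) ◇◇r → ◇r is the dual of axiom 4; it is valid on a frame exactly when R is transitive. Such an R need not be transitive, so not valid.
(D) r → □◇r is axiom B; it is valid on a frame exactly when R is symmetric. Such an R need not be symmetric, so not valid.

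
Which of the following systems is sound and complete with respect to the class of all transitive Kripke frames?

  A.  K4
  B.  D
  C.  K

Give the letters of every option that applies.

(A) K4 is determined by exactly this class.
(B) D is determined by the class of serial frames.
(C) K is determined by the class of arbitrary frames.

A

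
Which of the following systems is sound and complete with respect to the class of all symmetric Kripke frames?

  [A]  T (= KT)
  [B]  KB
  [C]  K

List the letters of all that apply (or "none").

B

(A) T (= KT) is determined by the class of reflexive frames.
(B) KB is determined by exactly this class.
(C) K is determined by the class of arbitrary frames.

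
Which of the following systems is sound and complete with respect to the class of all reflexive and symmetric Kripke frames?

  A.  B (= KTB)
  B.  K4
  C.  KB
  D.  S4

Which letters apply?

(A) B (= KTB) is determined by exactly this class.
(B) K4 is determined by the class of transitive frames.
(C) KB is determined by the class of symmetric frames.
(D) S4 is determined by the class of reflexive and transitive frames.

A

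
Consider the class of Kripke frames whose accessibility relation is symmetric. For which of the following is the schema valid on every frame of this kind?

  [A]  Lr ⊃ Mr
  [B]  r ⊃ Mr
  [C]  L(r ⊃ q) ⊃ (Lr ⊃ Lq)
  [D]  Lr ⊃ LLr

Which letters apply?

C

(A) axiom D: valid iff R is serial. Such an R need not be serial — not valid.
(B) the dual of axiom T: valid iff R is reflexive. Such an R need not be reflexive — not valid.
(C) L(r ⊃ q) ⊃ (Lr ⊃ Lq) is the K axiom; it holds on all frames — valid.
(D) Lr ⊃ LLr (axiom 4) characterises the transitive frames. Such an R need not be transitive — not valid.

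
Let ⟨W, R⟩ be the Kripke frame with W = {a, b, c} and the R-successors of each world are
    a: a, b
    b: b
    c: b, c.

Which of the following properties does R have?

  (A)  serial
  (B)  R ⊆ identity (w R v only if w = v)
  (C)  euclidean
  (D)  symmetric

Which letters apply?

(A) serial: every world has an R-successor.
(B) not ⊆ identity: a R b with a ≠ b.
(C) not euclidean: a R b and a R a but not b R a.
(D) not symmetric: a R b but not b R a.

A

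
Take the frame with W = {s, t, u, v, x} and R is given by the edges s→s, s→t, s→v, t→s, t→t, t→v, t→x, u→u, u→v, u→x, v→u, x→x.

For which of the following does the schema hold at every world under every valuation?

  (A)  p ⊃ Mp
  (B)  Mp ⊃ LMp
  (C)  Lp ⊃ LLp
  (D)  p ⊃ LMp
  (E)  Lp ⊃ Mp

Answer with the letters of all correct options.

R is not reflexive: not v R v.
R is not symmetric: s R v but not v R s.
R is not transitive: s R t and t R x but not s R x.
R is not euclidean: s R v and s R s but not v R s.
R is serial: every world has an R-successor.
(A) p ⊃ Mp is the dual of axiom T; it is valid on a frame exactly when R is reflexive. R is not reflexive, so not valid.
(B) Mp ⊃ LMp is axiom 5; it is valid on a frame exactly when R is euclidean. R is not euclidean, so not valid.
(C) Lp ⊃ LLp is axiom 4, which corresponds to transitivity. R is not transitive — not valid.
(D) p ⊃ LMp (axiom B) characterises the symmetric frames. R is not symmetric — not valid.
(E) Lp ⊃ Mp is axiom D, which corresponds to seriality. R is serial — valid.

E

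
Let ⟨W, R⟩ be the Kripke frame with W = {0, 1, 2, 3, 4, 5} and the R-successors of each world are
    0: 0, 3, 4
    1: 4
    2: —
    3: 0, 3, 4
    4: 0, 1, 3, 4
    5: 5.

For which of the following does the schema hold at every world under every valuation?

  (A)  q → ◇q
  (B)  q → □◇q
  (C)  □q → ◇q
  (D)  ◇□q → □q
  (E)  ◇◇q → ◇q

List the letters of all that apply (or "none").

B

R is not reflexive: not 1 R 1.
R is symmetric: every R-edge is matched by its reverse.
R is not transitive: 0 R 4 and 4 R 1 but not 0 R 1.
R is not euclidean: 4 R 0 and 4 R 1 but not 0 R 1.
R is not serial: 2 has no R-successor.
(A) q → ◇q (the dual of axiom T) characterises the reflexive frames. R is not reflexive — not valid.
(B) q → □◇q (axiom B) characterises the symmetric frames. R is symmetric — valid.
(C) □q → ◇q is axiom D, which corresponds to seriality. R is not serial — not valid.
(D) ◇□q → □q is the dual of axiom 5; it is valid on a frame exactly when R is euclidean. R is not euclidean, so not valid.
(E) ◇◇q → ◇q (the dual of axiom 4) characterises the transitive frames. R is not transitive — not valid.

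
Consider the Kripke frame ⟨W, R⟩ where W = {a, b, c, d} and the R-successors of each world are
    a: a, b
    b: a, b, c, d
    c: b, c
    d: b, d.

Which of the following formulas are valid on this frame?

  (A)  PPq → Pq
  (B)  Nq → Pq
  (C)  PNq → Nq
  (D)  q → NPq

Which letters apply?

B, D

R is symmetric: every R-edge is matched by its reverse.
R is not transitive: a R b and b R c but not a R c.
R is not euclidean: b R a and b R c but not a R c.
R is serial: every world has an R-successor.
(A) PPq → Pq (the dual of axiom 4) characterises the transitive frames. R is not transitive — not valid.
(B) Nq → Pq is axiom D; it is valid on a frame exactly when R is serial. R is serial, so valid.
(C) PNq → Nq (the dual of axiom 5) characterises the euclidean frames. R is not euclidean — not valid.
(D) q → NPq is axiom B; it is valid on a frame exactly when R is symmetric. R is symmetric, so valid.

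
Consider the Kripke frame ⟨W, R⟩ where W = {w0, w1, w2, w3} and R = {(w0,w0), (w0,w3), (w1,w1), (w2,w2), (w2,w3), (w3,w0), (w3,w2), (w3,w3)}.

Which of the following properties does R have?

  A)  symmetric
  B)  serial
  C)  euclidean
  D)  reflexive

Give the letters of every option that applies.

(A) symmetric: every R-edge is matched by its reverse.
(B) serial: every world has an R-successor.
(C) not euclidean: w3 R w0 and w3 R w2 but not w0 R w2.
(D) reflexive: each world relates to itself.

A, B, D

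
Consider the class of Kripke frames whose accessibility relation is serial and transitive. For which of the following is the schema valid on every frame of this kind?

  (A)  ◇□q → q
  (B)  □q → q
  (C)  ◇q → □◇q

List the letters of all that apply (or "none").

none

(A) ◇□q → q is the dual of axiom B; it is valid on a frame exactly when R is symmetric. Such an R need not be symmetric, so not valid.
(B) □q → q (axiom T) characterises the reflexive frames. Such an R need not be reflexive — not valid.
(C) axiom 5: valid iff R is euclidean. Such an R need not be euclidean — not valid.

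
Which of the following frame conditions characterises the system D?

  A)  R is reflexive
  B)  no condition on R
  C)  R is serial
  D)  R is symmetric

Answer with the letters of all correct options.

C

(A) this class determines T (= KT), not D.
(B) this class determines K, not D.
(C) D is sound and complete for exactly this class.
(D) this class determines KB, not D.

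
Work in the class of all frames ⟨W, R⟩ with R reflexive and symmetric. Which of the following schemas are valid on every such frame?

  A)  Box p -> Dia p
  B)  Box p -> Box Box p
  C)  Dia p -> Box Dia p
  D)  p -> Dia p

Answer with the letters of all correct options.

A, D

Reflexive relations are serial.
(A) axiom D: valid iff R is serial. Every such R is serial — valid.
(B) Box p -> Box Box p is axiom 4; it is valid on a frame exactly when R is transitive. Such an R need not be transitive, so not valid.
(C) Dia p -> Box Dia p is axiom 5, which corresponds to the euclidean property. Such an R need not be euclidean — not valid.
(D) p -> Dia p is the dual of axiom T; it is valid on a frame exactly when R is reflexive. Every such R is reflexive, so valid.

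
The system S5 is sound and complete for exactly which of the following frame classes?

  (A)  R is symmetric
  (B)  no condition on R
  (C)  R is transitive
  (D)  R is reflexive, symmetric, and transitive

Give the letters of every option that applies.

D

(A) this class determines KB, not S5.
(B) this class determines K, not S5.
(C) this class determines K4, not S5.
(D) S5 is sound and complete for exactly this class.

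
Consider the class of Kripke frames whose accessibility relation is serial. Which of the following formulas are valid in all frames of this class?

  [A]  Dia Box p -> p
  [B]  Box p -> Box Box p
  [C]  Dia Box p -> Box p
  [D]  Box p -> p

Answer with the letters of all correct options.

none

(A) Dia Box p -> p is the dual of axiom B; it is valid on a frame exactly when R is symmetric. Such an R need not be symmetric, so not valid.
(B) Box p -> Box Box p (axiom 4) characterises the transitive frames. Such an R need not be transitive — not valid.
(C) Dia Box p -> Box p is the dual of axiom 5; it is valid on a frame exactly when R is euclidean. Such an R need not be euclidean, so not valid.
(D) Box p -> p is axiom T, which corresponds to reflexivity. Such an R need not be reflexive — not valid.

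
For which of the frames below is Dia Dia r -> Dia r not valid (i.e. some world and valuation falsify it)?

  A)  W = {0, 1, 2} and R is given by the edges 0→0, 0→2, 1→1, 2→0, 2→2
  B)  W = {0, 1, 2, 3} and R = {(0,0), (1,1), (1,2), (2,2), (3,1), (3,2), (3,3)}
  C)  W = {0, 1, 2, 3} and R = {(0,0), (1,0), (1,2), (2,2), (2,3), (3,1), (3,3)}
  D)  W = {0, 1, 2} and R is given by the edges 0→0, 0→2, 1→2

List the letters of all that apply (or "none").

C

The schema Dia Dia r -> Dia r is the dual of axiom 4; it is valid on a frame iff R is transitive.
(A) R is transitive (R is closed under composition), so the schema is valid here.
(B) R is transitive (R is closed under composition), so the schema is valid here.
(C) R is not transitive (1 R 2 and 2 R 3 but not 1 R 3), so the schema fails here.
(D) R is transitive (R is closed under composition), so the schema is valid here.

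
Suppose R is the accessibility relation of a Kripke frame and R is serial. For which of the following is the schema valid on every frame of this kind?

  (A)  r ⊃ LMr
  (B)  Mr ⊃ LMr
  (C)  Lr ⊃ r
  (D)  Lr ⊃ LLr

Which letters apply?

none

(A) axiom B: valid iff R is symmetric. Such an R need not be symmetric — not valid.
(B) Mr ⊃ LMr is axiom 5; it is valid on a frame exactly when R is euclidean. Such an R need not be euclidean, so not valid.
(C) Lr ⊃ r (axiom T) characterises the reflexive frames. Such an R need not be reflexive — not valid.
(D) axiom 4: valid iff R is transitive. Such an R need not be transitive — not valid.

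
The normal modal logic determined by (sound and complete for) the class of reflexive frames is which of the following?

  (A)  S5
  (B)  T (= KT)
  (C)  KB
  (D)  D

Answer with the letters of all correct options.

B

(A) S5 is determined by the class of reflexive, symmetric, and transitive frames.
(B) T (= KT) is determined by exactly this class.
(C) KB is determined by the class of symmetric frames.
(D) D is determined by the class of serial frames.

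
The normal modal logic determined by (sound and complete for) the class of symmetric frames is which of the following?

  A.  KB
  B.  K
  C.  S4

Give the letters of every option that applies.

A

(A) KB is determined by exactly this class.
(B) K is determined by the class of arbitrary frames.
(C) S4 is determined by the class of reflexive and transitive frames.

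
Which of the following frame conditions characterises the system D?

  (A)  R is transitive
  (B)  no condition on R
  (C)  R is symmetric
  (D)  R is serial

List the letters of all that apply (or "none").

(A) this class determines K4, not D.
(B) this class determines K, not D.
(C) this class determines KB, not D.
(D) D is sound and complete for exactly this class.

D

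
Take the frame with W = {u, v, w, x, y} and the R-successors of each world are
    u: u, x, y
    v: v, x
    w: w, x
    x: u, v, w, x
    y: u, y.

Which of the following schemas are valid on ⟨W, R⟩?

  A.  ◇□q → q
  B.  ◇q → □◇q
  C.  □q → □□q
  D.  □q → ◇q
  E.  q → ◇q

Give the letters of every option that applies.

A, D, E

R is reflexive: each world relates to itself.
R is symmetric: every R-edge is matched by its reverse.
R is not transitive: u R x and x R v but not u R v.
R is not euclidean: u R x and u R y but not x R y.
R is serial: every world has an R-successor.
(A) ◇□q → q is the dual of axiom B, which corresponds to symmetry. R is symmetric — valid.
(B) ◇q → □◇q is axiom 5, which corresponds to the euclidean property. R is not euclidean — not valid.
(C) □q → □□q is axiom 4, which corresponds to transitivity. R is not transitive — not valid.
(D) □q → ◇q is axiom D, which corresponds to seriality. R is serial — valid.
(E) q → ◇q is the dual of axiom T; it is valid on a frame exactly when R is reflexive. R is reflexive, so valid.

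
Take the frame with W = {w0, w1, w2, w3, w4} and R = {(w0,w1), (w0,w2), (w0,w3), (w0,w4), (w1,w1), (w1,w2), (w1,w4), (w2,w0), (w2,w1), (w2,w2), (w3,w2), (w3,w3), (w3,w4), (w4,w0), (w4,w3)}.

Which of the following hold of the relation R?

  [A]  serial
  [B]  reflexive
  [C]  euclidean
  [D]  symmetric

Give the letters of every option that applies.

A

(A) serial: every world has an R-successor.
(B) not reflexive: not w0 R w0.
(C) not euclidean: w0 R w1 and w0 R w3 but not w1 R w3.
(D) not symmetric: w0 R w1 but not w1 R w0.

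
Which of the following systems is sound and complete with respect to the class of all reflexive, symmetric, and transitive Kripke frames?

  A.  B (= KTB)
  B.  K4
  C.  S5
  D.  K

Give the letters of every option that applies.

C

(A) B (= KTB) is determined by the class of reflexive and symmetric frames.
(B) K4 is determined by the class of transitive frames.
(C) S5 is determined by exactly this class.
(D) K is determined by the class of arbitrary frames.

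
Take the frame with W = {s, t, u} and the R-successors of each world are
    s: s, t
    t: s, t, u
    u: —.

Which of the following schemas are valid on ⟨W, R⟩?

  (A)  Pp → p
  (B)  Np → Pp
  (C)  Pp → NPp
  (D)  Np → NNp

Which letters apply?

none

R is not transitive: s R t and t R u but not s R u.
R is not euclidean: t R s and t R u but not s R u.
R is not serial: u has no R-successor.
R is not a subset of the identity: s R t with s ≠ t.
(A) Pp → p is the converse of T; it holds exactly when R ⊆ identity. Here R ⊄ identity — not valid.
(B) Np → Pp is axiom D; it is valid on a frame exactly when R is serial. R is not serial, so not valid.
(C) Pp → NPp (axiom 5) characterises the euclidean frames. R is not euclidean — not valid.
(D) axiom 4: valid iff R is transitive. R is not transitive — not valid.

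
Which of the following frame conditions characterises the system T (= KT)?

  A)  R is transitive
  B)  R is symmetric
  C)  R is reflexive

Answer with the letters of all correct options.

(A) this class determines K4, not T (= KT).
(B) this class determines KB, not T (= KT).
(C) T (= KT) is sound and complete for exactly this class.

C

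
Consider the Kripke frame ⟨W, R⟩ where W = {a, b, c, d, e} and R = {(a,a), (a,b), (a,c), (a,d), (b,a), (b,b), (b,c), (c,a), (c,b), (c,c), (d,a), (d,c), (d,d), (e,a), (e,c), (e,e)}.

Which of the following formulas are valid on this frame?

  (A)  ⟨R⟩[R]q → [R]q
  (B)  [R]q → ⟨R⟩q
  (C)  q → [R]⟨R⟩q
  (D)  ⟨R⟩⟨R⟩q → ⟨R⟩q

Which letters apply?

R is not symmetric: d R c but not c R d.
R is not transitive: b R a and a R d but not b R d.
R is not euclidean: a R b and a R d but not b R d.
R is serial: every world has an R-successor.
(A) ⟨R⟩[R]q → [R]q (the dual of axiom 5) characterises the euclidean frames. R is not euclidean — not valid.
(B) [R]q → ⟨R⟩q is axiom D, which corresponds to seriality. R is serial — valid.
(C) q → [R]⟨R⟩q is axiom B; it is valid on a frame exactly when R is symmetric. R is not symmetric, so not valid.
(D) ⟨R⟩⟨R⟩q → ⟨R⟩q is the dual of axiom 4; it is valid on a frame exactly when R is transitive. R is not transitive, so not valid.

B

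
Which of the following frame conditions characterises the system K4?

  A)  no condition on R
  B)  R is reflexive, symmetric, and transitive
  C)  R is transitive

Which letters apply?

C

(A) this class determines K, not K4.
(B) this class determines S5, not K4.
(C) K4 is sound and complete for exactly this class.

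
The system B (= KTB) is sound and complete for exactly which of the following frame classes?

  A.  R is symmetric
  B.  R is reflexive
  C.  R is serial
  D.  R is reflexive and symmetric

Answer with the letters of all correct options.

(A) this class determines KB, not B (= KTB).
(B) this class determines T (= KT), not B (= KTB).
(C) this class determines D, not B (= KTB).
(D) B (= KTB) is sound and complete for exactly this class.

D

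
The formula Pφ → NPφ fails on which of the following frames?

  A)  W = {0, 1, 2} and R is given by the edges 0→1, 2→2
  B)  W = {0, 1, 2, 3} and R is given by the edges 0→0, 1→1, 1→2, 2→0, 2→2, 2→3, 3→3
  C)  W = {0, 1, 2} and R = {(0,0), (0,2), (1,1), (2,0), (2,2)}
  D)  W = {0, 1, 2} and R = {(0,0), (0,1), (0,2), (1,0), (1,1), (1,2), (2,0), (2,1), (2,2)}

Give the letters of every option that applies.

A, B

The schema Pφ → NPφ is axiom 5; it is valid on a frame iff R is euclidean.
(A) R is not euclidean (0 R 1 and 0 R 1 but not 1 R 1), so the schema fails here.
(B) R is not euclidean (1 R 2 and 1 R 1 but not 2 R 1), so the schema fails here.
(C) R is euclidean (any two R-successors of the same world are R-related), so the schema is valid here.
(D) R is euclidean (any two R-successors of the same world are R-related), so the schema is valid here.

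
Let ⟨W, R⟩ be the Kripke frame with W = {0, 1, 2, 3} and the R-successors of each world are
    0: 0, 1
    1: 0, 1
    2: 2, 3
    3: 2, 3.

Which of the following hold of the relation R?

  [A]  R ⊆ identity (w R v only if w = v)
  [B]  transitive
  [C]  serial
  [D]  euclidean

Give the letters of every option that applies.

B, C, D

(A) not ⊆ identity: 0 R 1 with 0 ≠ 1.
(B) transitive: R is closed under composition.
(C) serial: every world has an R-successor.
(D) euclidean: any two R-successors of the same world are R-related.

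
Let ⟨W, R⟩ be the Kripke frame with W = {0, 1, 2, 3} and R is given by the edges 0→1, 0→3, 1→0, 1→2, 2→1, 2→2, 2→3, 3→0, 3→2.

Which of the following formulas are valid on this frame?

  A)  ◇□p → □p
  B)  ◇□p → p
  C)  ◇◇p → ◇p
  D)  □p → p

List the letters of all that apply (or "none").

R is not reflexive: not 0 R 0.
R is symmetric: every R-edge is matched by its reverse.
R is not transitive: 0 R 1 and 1 R 0 but not 0 R 0.
R is not euclidean: 0 R 1 and 0 R 3 but not 1 R 3.
(A) the dual of axiom 5: valid iff R is euclidean. R is not euclidean — not valid.
(B) ◇□p → p is the dual of axiom B; it is valid on a frame exactly when R is symmetric. R is symmetric, so valid.
(C) ◇◇p → ◇p is the dual of axiom 4, which corresponds to transitivity. R is not transitive — not valid.
(D) □p → p is axiom T; it is valid on a frame exactly when R is reflexive. R is not reflexive, so not valid.

B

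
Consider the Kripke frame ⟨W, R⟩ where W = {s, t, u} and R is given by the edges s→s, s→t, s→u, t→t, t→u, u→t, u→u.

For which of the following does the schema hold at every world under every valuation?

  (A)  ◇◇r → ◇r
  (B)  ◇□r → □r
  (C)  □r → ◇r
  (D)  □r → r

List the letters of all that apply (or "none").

A, C, D

R is reflexive: each world relates to itself.
R is transitive: R is closed under composition.
R is not euclidean: s R t and s R s but not t R s.
R is serial: every world has an R-successor.
(A) ◇◇r → ◇r (the dual of axiom 4) characterises the transitive frames. R is transitive — valid.
(B) ◇□r → □r (the dual of axiom 5) characterises the euclidean frames. R is not euclidean — not valid.
(C) □r → ◇r is axiom D, which corresponds to seriality. R is serial — valid.
(D) □r → r is axiom T, which corresponds to reflexivity. R is reflexive — valid.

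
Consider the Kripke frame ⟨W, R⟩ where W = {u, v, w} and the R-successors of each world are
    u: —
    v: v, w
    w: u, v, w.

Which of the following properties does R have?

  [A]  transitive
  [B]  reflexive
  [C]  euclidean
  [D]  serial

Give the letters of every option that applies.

(A) not transitive: v R w and w R u but not v R u.
(B) not reflexive: not u R u.
(C) not euclidean: w R u and w R v but not u R v.
(D) not serial: u has no R-successor.

none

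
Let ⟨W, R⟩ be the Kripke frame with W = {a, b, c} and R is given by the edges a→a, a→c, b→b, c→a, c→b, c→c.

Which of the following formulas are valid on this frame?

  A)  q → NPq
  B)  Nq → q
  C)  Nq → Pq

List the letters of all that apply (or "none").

R is reflexive: each world relates to itself.
R is not symmetric: c R b but not b R c.
R is serial: every world has an R-successor.
(A) q → NPq is axiom B, which corresponds to symmetry. R is not symmetric — not valid.
(B) Nq → q is axiom T; it is valid on a frame exactly when R is reflexive. R is reflexive, so valid.
(C) axiom D: valid iff R is serial. R is serial — valid.

B, C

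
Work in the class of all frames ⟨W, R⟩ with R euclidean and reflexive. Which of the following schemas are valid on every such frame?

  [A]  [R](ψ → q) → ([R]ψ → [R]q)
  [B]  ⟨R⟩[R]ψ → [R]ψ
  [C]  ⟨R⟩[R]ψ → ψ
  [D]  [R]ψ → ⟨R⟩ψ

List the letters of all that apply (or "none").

A reflexive euclidean relation is also symmetric (from wRw and wRv the euclidean condition gives vRw) and hence transitive; it is an equivalence relation.
(A) [R](ψ → q) → ([R]ψ → [R]q) is axiom K, valid on every Kripke frame — valid.
(B) ⟨R⟩[R]ψ → [R]ψ (the dual of axiom 5) characterises the euclidean frames. Every such R is euclidean — valid.
(C) ⟨R⟩[R]ψ → ψ is the dual of axiom B, which corresponds to symmetry. Every such R is symmetric — valid.
(D) [R]ψ → ⟨R⟩ψ is axiom D, which corresponds to seriality. Every such R is serial — valid.

A, B, C, D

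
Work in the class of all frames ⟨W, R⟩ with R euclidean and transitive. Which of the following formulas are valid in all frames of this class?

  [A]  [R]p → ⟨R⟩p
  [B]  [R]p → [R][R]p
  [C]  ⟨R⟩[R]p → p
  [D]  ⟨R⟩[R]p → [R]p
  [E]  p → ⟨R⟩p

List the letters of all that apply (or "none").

(A) [R]p → ⟨R⟩p is axiom D; it is valid on a frame exactly when R is serial. Such an R need not be serial, so not valid.
(B) [R]p → [R][R]p is axiom 4, which corresponds to transitivity. Every such R is transitive — valid.
(C) the dual of axiom B: valid iff R is symmetric. Such an R need not be symmetric — not valid.
(D) ⟨R⟩[R]p → [R]p (the dual of axiom 5) characterises the euclidean frames. Every such R is euclidean — valid.
(E) p → ⟨R⟩p (the dual of axiom T) characterises the reflexive frames. Such an R need not be reflexive — not valid.

B, D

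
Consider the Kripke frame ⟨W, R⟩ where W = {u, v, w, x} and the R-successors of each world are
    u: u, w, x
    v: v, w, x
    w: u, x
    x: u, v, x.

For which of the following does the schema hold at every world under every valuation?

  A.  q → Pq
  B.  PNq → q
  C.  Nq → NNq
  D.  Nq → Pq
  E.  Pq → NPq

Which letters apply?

R is not reflexive: not w R w.
R is not symmetric: v R w but not w R v.
R is not transitive: u R x and x R v but not u R v.
R is not euclidean: u R x and u R w but not x R w.
R is serial: every world has an R-successor.
(A) q → Pq is the dual of axiom T, which corresponds to reflexivity. R is not reflexive — not valid.
(B) PNq → q (the dual of axiom B) characterises the symmetric frames. R is not symmetric — not valid.
(C) Nq → NNq is axiom 4; it is valid on a frame exactly when R is transitive. R is not transitive, so not valid.
(D) axiom D: valid iff R is serial. R is serial — valid.
(E) Pq → NPq is axiom 5; it is valid on a frame exactly when R is euclidean. R is not euclidean, so not valid.

D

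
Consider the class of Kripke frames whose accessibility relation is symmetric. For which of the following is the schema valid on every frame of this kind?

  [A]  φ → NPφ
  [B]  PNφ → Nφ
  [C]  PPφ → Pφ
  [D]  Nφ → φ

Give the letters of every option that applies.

(A) φ → NPφ (axiom B) characterises the symmetric frames. Every such R is symmetric — valid.
(B) PNφ → Nφ is the dual of axiom 5; it is valid on a frame exactly when R is euclidean. Such an R need not be euclidean, so not valid.
(C) PPφ → Pφ is the dual of axiom 4; it is valid on a frame exactly when R is transitive. Such an R need not be transitive, so not valid.
(D) Nφ → φ (axiom T) characterises the reflexive frames. Such an R need not be reflexive — not valid.

A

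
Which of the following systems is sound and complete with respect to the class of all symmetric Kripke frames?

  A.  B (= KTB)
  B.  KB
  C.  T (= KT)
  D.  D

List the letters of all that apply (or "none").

B

(A) B (= KTB) is determined by the class of reflexive and symmetric frames.
(B) KB is determined by exactly this class.
(C) T (= KT) is determined by the class of reflexive frames.
(D) D is determined by the class of serial frames.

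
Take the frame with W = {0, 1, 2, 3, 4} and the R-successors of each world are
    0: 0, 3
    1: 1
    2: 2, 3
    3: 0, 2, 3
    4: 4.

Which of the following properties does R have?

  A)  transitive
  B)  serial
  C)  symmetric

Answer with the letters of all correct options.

(A) not transitive: 0 R 3 and 3 R 2 but not 0 R 2.
(B) serial: every world has an R-successor.
(C) symmetric: every R-edge is matched by its reverse.

B, C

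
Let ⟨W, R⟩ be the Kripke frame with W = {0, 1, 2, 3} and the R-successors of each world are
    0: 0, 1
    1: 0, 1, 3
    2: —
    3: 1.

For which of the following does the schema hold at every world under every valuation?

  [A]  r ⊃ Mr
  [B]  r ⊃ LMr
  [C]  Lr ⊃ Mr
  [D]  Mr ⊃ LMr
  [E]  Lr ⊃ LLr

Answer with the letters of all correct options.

R is not reflexive: not 2 R 2.
R is symmetric: every R-edge is matched by its reverse.
R is not transitive: 0 R 1 and 1 R 3 but not 0 R 3.
R is not euclidean: 1 R 0 and 1 R 3 but not 0 R 3.
R is not serial: 2 has no R-successor.
(A) r ⊃ Mr is the dual of axiom T; it is valid on a frame exactly when R is reflexive. R is not reflexive, so not valid.
(B) r ⊃ LMr (axiom B) characterises the symmetric frames. R is symmetric — valid.
(C) Lr ⊃ Mr is axiom D; it is valid on a frame exactly when R is serial. R is not serial, so not valid.
(D) Mr ⊃ LMr is axiom 5; it is valid on a frame exactly when R is euclidean. R is not euclidean, so not valid.
(E) axiom 4: valid iff R is transitive. R is not transitive — not valid.

B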